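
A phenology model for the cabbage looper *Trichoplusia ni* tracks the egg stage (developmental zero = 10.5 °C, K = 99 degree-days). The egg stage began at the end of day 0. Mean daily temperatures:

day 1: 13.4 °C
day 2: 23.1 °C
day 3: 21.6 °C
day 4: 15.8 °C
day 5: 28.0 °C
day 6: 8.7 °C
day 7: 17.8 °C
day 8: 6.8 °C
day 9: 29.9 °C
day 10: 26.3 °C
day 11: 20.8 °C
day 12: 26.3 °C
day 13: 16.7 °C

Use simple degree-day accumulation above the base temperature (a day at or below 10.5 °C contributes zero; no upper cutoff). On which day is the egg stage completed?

Daily DD above 10.5 °C: 2.9, 12.6, 11.1, 5.3, 17.5, 0.0, 7.3, 0.0, 19.4, 15.8, 10.3, 15.8, 6.2.
Cumulative: 2.9, 15.5, 26.6, 31.9, 49.4, 49.4, 56.7, 56.7, 76.1, 91.9, 102.2, 118.0, 124.2.
The total first reaches 99 DD on day 11.

day 11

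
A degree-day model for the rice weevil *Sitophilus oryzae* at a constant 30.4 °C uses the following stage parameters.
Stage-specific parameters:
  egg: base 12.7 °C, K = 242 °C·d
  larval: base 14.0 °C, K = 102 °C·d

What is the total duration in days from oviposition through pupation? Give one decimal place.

egg: 242 / (30.4 − 12.7) = 242 / 17.7 = 13.672 d.
larval: 102 / (30.4 − 14.0) = 102 / 16.4 = 6.220 d.
Sum = 19.892 ≈ 19.9 days.

19.9 days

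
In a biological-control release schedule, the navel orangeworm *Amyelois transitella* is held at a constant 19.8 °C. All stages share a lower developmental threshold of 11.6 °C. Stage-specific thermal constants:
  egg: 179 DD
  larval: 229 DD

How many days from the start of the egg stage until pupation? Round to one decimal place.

49.8 days

Daily accumulation at 19.8 °C = 19.8 − 11.6 = 8.2 DD/day.
Total K = 179 + 229 = 408 DD.
Total duration = 408 / 8.2 = 49.756 ≈ 49.8 days.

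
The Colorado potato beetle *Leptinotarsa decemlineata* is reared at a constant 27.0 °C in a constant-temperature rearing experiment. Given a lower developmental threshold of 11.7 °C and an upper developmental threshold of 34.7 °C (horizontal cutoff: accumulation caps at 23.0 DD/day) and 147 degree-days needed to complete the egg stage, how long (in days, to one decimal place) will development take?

Daily accumulation = 27.0 − 11.7 = 15.3 DD/day.
Duration = 147 / 15.3 = 9.608 ≈ 9.6 days.

9.6 days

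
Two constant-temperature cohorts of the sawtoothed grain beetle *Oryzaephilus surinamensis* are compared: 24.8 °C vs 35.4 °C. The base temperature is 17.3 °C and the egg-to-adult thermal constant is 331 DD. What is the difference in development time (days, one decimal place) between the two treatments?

At 24.8 °C: 331 / (24.8 − 17.3) = 331 / 7.5 = 44.133 d.
At 35.4 °C: 331 / (35.4 − 17.3) = 331 / 18.1 = 18.287 d.
Difference = |44.133 − 18.287| = 25.846 ≈ 25.8 days.

25.8 days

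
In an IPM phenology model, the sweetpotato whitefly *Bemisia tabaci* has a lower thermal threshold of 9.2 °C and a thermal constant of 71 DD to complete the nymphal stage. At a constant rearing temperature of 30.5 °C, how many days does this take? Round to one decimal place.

Daily accumulation = 30.5 − 9.2 = 21.3 DD/day.
Duration = 71 / 21.3 = 3.333 ≈ 3.3 days.

3.3 days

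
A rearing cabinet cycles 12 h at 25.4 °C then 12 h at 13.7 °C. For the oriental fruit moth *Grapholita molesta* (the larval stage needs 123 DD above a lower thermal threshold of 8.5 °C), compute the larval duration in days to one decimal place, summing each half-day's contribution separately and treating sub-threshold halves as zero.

Day half: max(0, 25.4 − 8.5) × 0.5 = 16.9 × 0.5 = 8.45 DD.
Night half: max(0, 13.7 − 8.5) × 0.5 = 5.2 × 0.5 = 2.60 DD.
Per 24 h: 11.05 DD/day.
Duration = 123 / 11.05 = 11.131 ≈ 11.1 days.

11.1 days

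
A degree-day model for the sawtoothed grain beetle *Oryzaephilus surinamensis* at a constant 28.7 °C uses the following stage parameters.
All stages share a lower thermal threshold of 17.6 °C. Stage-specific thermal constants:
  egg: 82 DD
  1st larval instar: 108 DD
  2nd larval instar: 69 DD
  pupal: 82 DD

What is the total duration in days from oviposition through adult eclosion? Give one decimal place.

30.7 days

Daily accumulation at 28.7 °C = 28.7 − 17.6 = 11.1 DD/day.
Total K = 82 + 108 + 69 + 82 = 341 DD.
Total duration = 341 / 11.1 = 30.721 ≈ 30.7 days.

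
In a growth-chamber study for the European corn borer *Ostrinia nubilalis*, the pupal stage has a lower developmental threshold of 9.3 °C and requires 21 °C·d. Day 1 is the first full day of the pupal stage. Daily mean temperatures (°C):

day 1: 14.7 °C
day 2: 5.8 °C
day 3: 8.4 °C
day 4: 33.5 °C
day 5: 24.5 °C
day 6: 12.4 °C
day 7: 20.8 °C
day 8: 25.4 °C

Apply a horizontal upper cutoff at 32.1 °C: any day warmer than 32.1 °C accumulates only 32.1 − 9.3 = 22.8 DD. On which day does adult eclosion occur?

day 4

Daily DD above 9.3 °C (capped at 22.8): 5.4, 0.0, 0.0, 22.8, 15.2, 3.1, 11.5, 16.1.
Cumulative: 5.4, 5.4, 5.4, 28.2, 43.4, 46.5, 58.0, 74.1.
The total first reaches 21 DD on day 4.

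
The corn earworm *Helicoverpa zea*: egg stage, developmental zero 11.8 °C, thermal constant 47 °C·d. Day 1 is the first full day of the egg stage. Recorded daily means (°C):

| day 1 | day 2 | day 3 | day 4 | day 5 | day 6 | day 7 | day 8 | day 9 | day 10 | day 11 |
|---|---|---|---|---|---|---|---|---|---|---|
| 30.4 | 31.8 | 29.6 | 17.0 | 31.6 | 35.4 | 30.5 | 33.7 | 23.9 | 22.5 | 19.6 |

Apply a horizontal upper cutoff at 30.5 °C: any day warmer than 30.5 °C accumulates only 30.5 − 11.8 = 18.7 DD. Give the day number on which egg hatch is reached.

Daily DD above 11.8 °C (capped at 18.7): 18.6, 18.7, 17.8, 5.2, 18.7, 18.7, 18.7, 18.7, 12.1, 10.7, 7.8.
Cumulative: 18.6, 37.3, 55.1, 60.3, 79.0, 97.7, 116.4, 135.1, 147.2, 157.9, 165.7.
The total first reaches 47 DD on day 3.

day 3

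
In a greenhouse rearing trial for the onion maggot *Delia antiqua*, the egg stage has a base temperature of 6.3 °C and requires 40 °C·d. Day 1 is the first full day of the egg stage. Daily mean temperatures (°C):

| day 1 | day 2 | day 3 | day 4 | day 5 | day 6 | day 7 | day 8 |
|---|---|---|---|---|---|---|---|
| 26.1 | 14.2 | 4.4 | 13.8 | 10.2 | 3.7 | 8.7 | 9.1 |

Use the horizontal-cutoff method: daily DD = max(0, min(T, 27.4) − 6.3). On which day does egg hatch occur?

day 7

Daily DD above 6.3 °C (capped at 21.1): 19.8, 7.9, 0.0, 7.5, 3.9, 0.0, 2.4, 2.8.
Cumulative: 19.8, 27.7, 27.7, 35.2, 39.1, 39.1, 41.5, 44.3.
The total first reaches 40 DD on day 7.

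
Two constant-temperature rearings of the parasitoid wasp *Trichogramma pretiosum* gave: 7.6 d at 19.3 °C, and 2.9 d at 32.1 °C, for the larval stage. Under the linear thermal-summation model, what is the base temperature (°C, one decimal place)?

Equal thermal constants: D₁(T₁ − T_b) = D₂(T₂ − T_b).
7.6·(19.3 − T_b) = 2.9·(32.1 − T_b)
T_b = (7.6·19.3 − 2.9·32.1) / (7.6 − 2.9) = 53.59 / 4.7 = 11.402 °C ≈ 11.4 °C.

11.4 °C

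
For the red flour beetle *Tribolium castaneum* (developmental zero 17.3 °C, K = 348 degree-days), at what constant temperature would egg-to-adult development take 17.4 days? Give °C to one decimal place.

Required daily accumulation = 348 / 17.4 = 20.000 DD/day.
T = T_base + 20.000 = 17.3 + 20.000 = 37.300 ≈ 37.3 °C.

37.3 °C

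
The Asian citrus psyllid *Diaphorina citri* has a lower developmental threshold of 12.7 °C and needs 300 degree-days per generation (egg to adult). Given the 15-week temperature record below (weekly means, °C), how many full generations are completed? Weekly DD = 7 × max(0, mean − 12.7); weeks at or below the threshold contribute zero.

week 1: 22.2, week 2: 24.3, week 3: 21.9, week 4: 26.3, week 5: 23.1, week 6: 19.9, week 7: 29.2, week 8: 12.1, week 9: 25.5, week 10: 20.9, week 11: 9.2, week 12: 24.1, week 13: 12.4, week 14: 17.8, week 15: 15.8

Weekly DD (7 × max(0, T̄ − 12.7)): 66.5, 81.2, 64.4, 95.2, 72.8, 50.4, 115.5, 0.0, 89.6, 57.4, 0.0, 79.8, 0.0, 35.7, 21.7.
Season total = 830.2 DD.
Complete generations = ⌊830.2 / 300⌋ = 2.

2 generations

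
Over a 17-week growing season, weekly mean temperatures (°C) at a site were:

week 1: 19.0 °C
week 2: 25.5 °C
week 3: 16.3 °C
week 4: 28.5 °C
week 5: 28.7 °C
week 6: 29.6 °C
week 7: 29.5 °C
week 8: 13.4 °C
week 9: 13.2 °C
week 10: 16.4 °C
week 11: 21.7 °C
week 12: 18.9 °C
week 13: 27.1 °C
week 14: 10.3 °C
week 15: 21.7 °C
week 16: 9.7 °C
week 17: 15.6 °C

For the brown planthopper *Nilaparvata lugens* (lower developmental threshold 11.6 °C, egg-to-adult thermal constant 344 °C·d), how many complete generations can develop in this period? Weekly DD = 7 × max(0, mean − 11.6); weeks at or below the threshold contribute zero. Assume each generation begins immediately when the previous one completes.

3 generations

Weekly DD (7 × max(0, T̄ − 11.6)): 51.8, 97.3, 32.9, 118.3, 119.7, 126.0, 125.3, 12.6, 11.2, 33.6, 70.7, 51.1, 108.5, 0.0, 70.7, 0.0, 28.0.
Season total = 1057.7 DD.
Complete generations = ⌊1057.7 / 344⌋ = 3.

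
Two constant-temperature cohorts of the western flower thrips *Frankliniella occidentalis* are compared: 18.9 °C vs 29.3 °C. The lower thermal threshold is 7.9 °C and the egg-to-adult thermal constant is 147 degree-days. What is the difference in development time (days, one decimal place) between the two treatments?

At 18.9 °C: 147 / (18.9 − 7.9) = 147 / 11.0 = 13.364 d.
At 29.3 °C: 147 / (29.3 − 7.9) = 147 / 21.4 = 6.869 d.
Difference = |13.364 − 6.869| = 6.494 ≈ 6.5 days.

6.5 days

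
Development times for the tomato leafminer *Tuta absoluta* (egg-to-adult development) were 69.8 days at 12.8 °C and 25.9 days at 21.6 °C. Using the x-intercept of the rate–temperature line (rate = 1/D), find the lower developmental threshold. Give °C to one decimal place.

7.6 °C

Under the model K = D·(T − T_b), so D₁·(T₁ − T_b) = D₂·(T₂ − T_b).
69.8·(12.8 − T_b) = 25.9·(21.6 − T_b)
T_b = (69.8·12.8 − 25.9·21.6) / (69.8 − 25.9) = 334.00 / 43.9 = 7.608 °C ≈ 7.6 °C.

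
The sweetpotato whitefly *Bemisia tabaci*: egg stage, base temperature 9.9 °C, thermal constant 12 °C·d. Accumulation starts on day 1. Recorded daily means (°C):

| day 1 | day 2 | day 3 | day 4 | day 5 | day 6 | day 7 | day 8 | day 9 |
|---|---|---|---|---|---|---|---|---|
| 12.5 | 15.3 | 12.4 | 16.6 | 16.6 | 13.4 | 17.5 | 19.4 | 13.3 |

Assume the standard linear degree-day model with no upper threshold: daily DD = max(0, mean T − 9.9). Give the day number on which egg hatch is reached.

day 4

Daily DD above 9.9 °C: 2.6, 5.4, 2.5, 6.7, 6.7, 3.5, 7.6, 9.5, 3.4.
Cumulative: 2.6, 8.0, 10.5, 17.2, 23.9, 27.4, 35.0, 44.5, 47.9.
The total first reaches 12 DD on day 4.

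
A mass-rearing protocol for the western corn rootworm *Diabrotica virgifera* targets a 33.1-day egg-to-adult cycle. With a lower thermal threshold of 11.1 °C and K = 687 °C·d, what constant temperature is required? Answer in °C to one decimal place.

Required daily accumulation = 687 / 33.1 = 20.755 DD/day.
T = T_base + 20.755 = 11.1 + 20.755 = 31.855 ≈ 31.9 °C.

31.9 °C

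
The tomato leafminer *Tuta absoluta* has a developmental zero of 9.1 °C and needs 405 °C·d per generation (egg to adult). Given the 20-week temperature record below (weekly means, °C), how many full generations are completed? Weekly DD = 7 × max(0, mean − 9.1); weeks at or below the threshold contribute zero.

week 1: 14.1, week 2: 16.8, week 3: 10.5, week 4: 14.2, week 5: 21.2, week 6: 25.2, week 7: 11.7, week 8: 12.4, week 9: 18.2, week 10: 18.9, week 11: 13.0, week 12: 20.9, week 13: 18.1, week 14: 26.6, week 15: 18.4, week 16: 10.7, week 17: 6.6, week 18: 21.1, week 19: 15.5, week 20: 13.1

Weekly DD (7 × max(0, T̄ − 9.1)): 35.0, 53.9, 9.8, 35.7, 84.7, 112.7, 18.2, 23.1, 63.7, 68.6, 27.3, 82.6, 63.0, 122.5, 65.1, 11.2, 0.0, 84.0, 44.8, 28.0.
Season total = 1033.9 DD.
Complete generations = ⌊1033.9 / 405⌋ = 2.

2 generations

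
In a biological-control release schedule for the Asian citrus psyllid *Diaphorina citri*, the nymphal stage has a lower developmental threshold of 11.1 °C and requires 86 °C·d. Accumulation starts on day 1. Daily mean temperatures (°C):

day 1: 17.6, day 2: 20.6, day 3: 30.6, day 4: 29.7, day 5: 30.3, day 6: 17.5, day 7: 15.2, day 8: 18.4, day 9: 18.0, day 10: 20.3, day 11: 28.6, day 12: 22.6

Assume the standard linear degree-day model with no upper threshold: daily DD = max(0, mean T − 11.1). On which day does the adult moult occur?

Daily DD above 11.1 °C: 6.5, 9.5, 19.5, 18.6, 19.2, 6.4, 4.1, 7.3, 6.9, 9.2, 17.5, 11.5.
Cumulative: 6.5, 16.0, 35.5, 54.1, 73.3, 79.7, 83.8, 91.1, 98.0, 107.2, 124.7, 136.2.
The total first reaches 86 DD on day 8.

day 8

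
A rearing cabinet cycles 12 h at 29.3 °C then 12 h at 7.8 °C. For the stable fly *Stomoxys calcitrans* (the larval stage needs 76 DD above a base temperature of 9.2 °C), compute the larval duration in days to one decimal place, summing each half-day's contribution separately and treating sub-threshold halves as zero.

Day half: max(0, 29.3 − 9.2) × 0.5 = 20.1 × 0.5 = 10.05 DD.
Night half: max(0, 7.8 − 9.2) × 0.5 = 0.0 × 0.5 = 0.00 DD.
Per 24 h: 10.05 DD/day.
Duration = 76 / 10.05 = 7.562 ≈ 7.6 days.

7.6 days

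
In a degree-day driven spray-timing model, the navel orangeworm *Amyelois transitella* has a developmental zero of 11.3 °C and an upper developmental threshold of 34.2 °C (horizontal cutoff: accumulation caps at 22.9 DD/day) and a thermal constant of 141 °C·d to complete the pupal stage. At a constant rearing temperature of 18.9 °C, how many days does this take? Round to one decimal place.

18.6 days

Daily accumulation = 18.9 − 11.3 = 7.6 DD/day.
Duration = 141 / 7.6 = 18.553 ≈ 18.6 days.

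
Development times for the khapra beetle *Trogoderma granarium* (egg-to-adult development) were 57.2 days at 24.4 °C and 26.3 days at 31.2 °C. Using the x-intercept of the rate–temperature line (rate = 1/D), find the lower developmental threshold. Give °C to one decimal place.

Linear rate model ⇒ the product D·(T − T_b) is constant across temperatures.
57.2·(24.4 − T_b) = 26.3·(31.2 − T_b)
T_b = (57.2·24.4 − 26.3·31.2) / (57.2 − 26.3) = 575.12 / 30.9 = 18.612 °C ≈ 18.6 °C.

18.6 °C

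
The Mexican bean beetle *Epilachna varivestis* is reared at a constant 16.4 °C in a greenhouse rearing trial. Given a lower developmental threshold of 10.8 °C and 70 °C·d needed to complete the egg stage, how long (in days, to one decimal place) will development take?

Daily accumulation = 16.4 − 10.8 = 5.6 DD/day.
Duration = 70 / 5.6 = 12.500 ≈ 12.5 days.

12.5 days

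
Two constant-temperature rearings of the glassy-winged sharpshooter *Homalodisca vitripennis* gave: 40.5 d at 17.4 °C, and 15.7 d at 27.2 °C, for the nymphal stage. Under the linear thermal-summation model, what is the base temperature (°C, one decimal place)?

Equal thermal constants: D₁(T₁ − T_b) = D₂(T₂ − T_b).
40.5·(17.4 − T_b) = 15.7·(27.2 − T_b)
T_b = (40.5·17.4 − 15.7·27.2) / (40.5 − 15.7) = 277.66 / 24.8 = 11.196 °C ≈ 11.2 °C.

11.2 °C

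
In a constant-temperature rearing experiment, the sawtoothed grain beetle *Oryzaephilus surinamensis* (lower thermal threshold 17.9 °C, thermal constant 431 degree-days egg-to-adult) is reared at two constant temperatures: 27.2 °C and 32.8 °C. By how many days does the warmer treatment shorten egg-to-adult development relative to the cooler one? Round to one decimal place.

At 27.2 °C: 431 / (27.2 − 17.9) = 431 / 9.3 = 46.344 d.
At 32.8 °C: 431 / (32.8 − 17.9) = 431 / 14.9 = 28.926 d.
Difference = |46.344 − 28.926| = 17.418 ≈ 17.4 days.

17.4 days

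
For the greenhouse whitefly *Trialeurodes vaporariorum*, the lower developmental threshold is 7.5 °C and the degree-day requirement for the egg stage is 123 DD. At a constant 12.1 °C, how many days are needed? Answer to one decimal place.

Daily accumulation = 12.1 − 7.5 = 4.6 DD/day.
Duration = 123 / 4.6 = 26.739 ≈ 26.7 days.

26.7 days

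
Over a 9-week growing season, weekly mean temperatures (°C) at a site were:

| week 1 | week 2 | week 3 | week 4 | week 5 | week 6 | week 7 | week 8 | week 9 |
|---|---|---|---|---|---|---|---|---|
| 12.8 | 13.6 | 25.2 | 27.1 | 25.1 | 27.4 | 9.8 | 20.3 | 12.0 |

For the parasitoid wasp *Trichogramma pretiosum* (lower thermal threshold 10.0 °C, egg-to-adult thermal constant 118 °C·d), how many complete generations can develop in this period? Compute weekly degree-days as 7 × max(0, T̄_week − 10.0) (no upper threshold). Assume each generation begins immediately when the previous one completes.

4 generations

Weekly DD (7 × max(0, T̄ − 10.0)): 19.6, 25.2, 106.4, 119.7, 105.7, 121.8, 0.0, 72.1, 14.0.
Season total = 584.5 DD.
Complete generations = ⌊584.5 / 118⌋ = 4.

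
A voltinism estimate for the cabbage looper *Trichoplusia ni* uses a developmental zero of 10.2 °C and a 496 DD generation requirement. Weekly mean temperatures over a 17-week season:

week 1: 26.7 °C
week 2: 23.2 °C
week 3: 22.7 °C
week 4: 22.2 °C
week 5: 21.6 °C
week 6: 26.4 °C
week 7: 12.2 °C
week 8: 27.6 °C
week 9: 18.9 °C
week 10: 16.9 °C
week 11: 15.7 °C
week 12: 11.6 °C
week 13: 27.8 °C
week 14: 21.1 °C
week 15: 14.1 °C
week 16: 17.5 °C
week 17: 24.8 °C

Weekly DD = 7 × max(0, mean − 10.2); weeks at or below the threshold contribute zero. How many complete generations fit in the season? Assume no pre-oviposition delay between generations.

2 generations

Weekly DD (7 × max(0, T̄ − 10.2)): 115.5, 91.0, 87.5, 84.0, 79.8, 113.4, 14.0, 121.8, 60.9, 46.9, 38.5, 9.8, 123.2, 76.3, 27.3, 51.1, 102.2.
Season total = 1243.2 DD.
Complete generations = ⌊1243.2 / 496⌋ = 2.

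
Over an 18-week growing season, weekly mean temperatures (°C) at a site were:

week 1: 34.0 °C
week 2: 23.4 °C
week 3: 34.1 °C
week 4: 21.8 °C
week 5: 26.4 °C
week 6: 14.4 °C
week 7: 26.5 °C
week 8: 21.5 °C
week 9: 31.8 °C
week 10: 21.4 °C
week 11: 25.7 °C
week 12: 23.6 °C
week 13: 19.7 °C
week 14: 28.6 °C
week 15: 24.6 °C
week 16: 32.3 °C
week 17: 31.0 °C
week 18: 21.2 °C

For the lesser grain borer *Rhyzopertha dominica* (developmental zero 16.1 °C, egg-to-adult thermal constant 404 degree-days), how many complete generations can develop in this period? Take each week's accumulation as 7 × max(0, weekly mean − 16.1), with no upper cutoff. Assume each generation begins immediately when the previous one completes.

Weekly DD (7 × max(0, T̄ − 16.1)): 125.3, 51.1, 126.0, 39.9, 72.1, 0.0, 72.8, 37.8, 109.9, 37.1, 67.2, 52.5, 25.2, 87.5, 59.5, 113.4, 104.3, 35.7.
Season total = 1217.3 DD.
Complete generations = ⌊1217.3 / 404⌋ = 3.

3 generations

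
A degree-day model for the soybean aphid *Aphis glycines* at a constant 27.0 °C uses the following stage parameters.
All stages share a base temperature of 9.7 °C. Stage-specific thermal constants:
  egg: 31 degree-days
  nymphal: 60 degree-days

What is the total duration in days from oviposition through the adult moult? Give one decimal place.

Daily accumulation at 27.0 °C = 27.0 − 9.7 = 17.3 DD/day.
Total K = 31 + 60 = 91 DD.
Total duration = 91 / 17.3 = 5.260 ≈ 5.3 days.

5.3 days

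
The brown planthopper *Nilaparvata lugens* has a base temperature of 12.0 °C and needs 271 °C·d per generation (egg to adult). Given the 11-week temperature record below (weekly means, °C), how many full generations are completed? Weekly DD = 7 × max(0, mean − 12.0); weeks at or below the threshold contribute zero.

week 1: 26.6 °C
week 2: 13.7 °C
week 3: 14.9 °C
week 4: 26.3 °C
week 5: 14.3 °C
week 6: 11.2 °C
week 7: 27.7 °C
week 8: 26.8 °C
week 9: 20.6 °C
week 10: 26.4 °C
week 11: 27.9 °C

2 generations

Weekly DD (7 × max(0, T̄ − 12.0)): 102.2, 11.9, 20.3, 100.1, 16.1, 0.0, 109.9, 103.6, 60.2, 100.8, 111.3.
Season total = 736.4 DD.
Complete generations = ⌊736.4 / 271⌋ = 2.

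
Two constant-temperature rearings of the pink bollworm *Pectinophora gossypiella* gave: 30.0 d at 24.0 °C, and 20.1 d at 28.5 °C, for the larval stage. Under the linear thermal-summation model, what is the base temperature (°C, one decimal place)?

Under the model K = D·(T − T_b), so D₁·(T₁ − T_b) = D₂·(T₂ − T_b).
30.0·(24.0 − T_b) = 20.1·(28.5 − T_b)
T_b = (30.0·24.0 − 20.1·28.5) / (30.0 − 20.1) = 147.15 / 9.9 = 14.864 °C ≈ 14.9 °C.

14.9 °C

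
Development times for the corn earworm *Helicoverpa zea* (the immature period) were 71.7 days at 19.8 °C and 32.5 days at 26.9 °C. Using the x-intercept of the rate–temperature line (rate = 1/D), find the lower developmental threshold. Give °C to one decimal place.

13.9 °C

Equal thermal constants: D₁(T₁ − T_b) = D₂(T₂ − T_b).
71.7·(19.8 − T_b) = 32.5·(26.9 − T_b)
T_b = (71.7·19.8 − 32.5·26.9) / (71.7 − 32.5) = 545.41 / 39.2 = 13.914 °C ≈ 13.9 °C.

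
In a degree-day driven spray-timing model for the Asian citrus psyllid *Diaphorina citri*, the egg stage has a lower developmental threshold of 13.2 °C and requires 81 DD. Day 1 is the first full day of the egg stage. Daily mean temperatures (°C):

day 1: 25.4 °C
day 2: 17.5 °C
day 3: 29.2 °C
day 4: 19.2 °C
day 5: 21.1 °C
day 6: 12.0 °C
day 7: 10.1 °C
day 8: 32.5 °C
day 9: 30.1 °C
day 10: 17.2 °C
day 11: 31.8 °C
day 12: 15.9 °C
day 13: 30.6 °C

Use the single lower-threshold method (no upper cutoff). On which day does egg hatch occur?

day 9

Daily DD above 13.2 °C: 12.2, 4.3, 16.0, 6.0, 7.9, 0.0, 0.0, 19.3, 16.9, 4.0, 18.6, 2.7, 17.4.
Cumulative: 12.2, 16.5, 32.5, 38.5, 46.4, 46.4, 46.4, 65.7, 82.6, 86.6, 105.2, 107.9, 125.3.
The total first reaches 81 DD on day 9.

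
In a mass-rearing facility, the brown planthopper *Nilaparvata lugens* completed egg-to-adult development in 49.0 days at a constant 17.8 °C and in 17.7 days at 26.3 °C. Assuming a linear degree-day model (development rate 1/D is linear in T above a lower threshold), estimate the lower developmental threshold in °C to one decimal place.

13.0 °C

Linear rate model ⇒ the product D·(T − T_b) is constant across temperatures.
49.0·(17.8 − T_b) = 17.7·(26.3 − T_b)
T_b = (49.0·17.8 − 17.7·26.3) / (49.0 − 17.7) = 406.69 / 31.3 = 12.993 °C ≈ 13.0 °C.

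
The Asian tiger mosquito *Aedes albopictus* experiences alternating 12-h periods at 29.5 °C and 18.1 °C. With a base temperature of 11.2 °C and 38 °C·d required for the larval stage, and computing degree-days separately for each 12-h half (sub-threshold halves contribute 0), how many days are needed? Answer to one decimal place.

3.0 days

Day half: max(0, 29.5 − 11.2) × 0.5 = 18.3 × 0.5 = 9.15 DD.
Night half: max(0, 18.1 − 11.2) × 0.5 = 6.9 × 0.5 = 3.45 DD.
Per 24 h: 12.60 DD/day.
Duration = 38 / 12.60 = 3.016 ≈ 3.0 days.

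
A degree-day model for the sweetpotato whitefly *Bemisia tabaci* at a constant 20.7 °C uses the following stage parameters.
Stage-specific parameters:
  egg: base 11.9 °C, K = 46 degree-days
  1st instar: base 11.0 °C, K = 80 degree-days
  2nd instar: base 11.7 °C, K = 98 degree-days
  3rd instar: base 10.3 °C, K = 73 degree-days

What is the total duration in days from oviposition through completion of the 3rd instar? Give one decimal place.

egg: 46 / (20.7 − 11.9) = 46 / 8.8 = 5.227 d.
1st instar: 80 / (20.7 − 11.0) = 80 / 9.7 = 8.247 d.
2nd instar: 98 / (20.7 − 11.7) = 98 / 9.0 = 10.889 d.
3rd instar: 73 / (20.7 − 10.3) = 73 / 10.4 = 7.019 d.
Sum = 31.383 ≈ 31.4 days.

31.4 days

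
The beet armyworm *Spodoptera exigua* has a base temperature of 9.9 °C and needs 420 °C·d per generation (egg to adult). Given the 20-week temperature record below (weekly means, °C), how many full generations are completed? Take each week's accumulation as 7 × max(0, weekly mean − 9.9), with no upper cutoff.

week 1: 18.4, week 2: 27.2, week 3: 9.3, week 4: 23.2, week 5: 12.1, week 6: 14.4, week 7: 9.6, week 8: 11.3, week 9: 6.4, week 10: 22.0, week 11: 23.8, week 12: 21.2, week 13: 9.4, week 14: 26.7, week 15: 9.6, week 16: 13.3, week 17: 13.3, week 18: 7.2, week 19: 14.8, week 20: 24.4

Weekly DD (7 × max(0, T̄ − 9.9)): 59.5, 121.1, 0.0, 93.1, 15.4, 31.5, 0.0, 9.8, 0.0, 84.7, 97.3, 79.1, 0.0, 117.6, 0.0, 23.8, 23.8, 0.0, 34.3, 101.5.
Season total = 892.5 DD.
Complete generations = ⌊892.5 / 420⌋ = 2.

2 generations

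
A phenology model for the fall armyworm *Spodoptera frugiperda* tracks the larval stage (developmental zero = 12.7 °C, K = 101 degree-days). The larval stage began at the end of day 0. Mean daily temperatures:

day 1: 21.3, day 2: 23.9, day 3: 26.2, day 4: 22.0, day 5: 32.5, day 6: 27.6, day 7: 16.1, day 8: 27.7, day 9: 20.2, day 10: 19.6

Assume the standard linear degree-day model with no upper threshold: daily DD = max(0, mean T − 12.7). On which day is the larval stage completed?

day 9

Daily DD above 12.7 °C: 8.6, 11.2, 13.5, 9.3, 19.8, 14.9, 3.4, 15.0, 7.5, 6.9.
Cumulative: 8.6, 19.8, 33.3, 42.6, 62.4, 77.3, 80.7, 95.7, 103.2, 110.1.
The total first reaches 101 DD on day 9.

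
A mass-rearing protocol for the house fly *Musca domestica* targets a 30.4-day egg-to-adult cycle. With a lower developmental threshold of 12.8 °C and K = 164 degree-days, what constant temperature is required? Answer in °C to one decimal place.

Required daily accumulation = 164 / 30.4 = 5.395 DD/day.
T = T_base + 5.395 = 12.8 + 5.395 = 18.195 ≈ 18.2 °C.

18.2 °C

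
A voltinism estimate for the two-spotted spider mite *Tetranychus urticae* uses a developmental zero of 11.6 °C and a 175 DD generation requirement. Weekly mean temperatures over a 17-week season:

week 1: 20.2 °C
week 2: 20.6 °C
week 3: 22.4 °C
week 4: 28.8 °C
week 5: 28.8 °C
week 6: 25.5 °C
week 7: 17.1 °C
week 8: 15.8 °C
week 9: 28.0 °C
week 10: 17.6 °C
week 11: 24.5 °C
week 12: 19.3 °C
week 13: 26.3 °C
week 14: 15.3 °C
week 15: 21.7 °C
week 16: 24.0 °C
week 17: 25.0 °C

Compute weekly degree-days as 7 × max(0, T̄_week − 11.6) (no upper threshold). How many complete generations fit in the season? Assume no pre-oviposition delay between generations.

Weekly DD (7 × max(0, T̄ − 11.6)): 60.2, 63.0, 75.6, 120.4, 120.4, 97.3, 38.5, 29.4, 114.8, 42.0, 90.3, 53.9, 102.9, 25.9, 70.7, 86.8, 93.8.
Season total = 1285.9 DD.
Complete generations = ⌊1285.9 / 175⌋ = 7.

7 generations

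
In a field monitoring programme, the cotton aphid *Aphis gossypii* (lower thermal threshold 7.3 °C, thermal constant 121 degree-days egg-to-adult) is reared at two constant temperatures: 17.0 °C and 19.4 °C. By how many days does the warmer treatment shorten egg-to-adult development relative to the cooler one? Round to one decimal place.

2.5 days

At 17.0 °C: 121 / (17.0 − 7.3) = 121 / 9.7 = 12.474 d.
At 19.4 °C: 121 / (19.4 − 7.3) = 121 / 12.1 = 10.000 d.
Difference = |12.474 − 10.000| = 2.474 ≈ 2.5 days.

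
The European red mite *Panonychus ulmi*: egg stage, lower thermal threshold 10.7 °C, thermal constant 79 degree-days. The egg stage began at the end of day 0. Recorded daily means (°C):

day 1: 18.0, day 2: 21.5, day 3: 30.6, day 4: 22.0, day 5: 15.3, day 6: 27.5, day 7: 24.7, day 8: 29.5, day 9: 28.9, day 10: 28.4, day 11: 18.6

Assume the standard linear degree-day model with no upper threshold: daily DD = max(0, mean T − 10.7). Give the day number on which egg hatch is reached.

day 7

Daily DD above 10.7 °C: 7.3, 10.8, 19.9, 11.3, 4.6, 16.8, 14.0, 18.8, 18.2, 17.7, 7.9.
Cumulative: 7.3, 18.1, 38.0, 49.3, 53.9, 70.7, 84.7, 103.5, 121.7, 139.4, 147.3.
The total first reaches 79 DD on day 7.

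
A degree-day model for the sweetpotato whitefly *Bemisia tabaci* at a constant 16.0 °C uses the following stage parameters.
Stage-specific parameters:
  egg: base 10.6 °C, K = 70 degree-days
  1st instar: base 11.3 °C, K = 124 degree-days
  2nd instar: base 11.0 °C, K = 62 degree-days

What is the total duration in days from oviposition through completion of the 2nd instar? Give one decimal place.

51.7 days

egg: 70 / (16.0 − 10.6) = 70 / 5.4 = 12.963 d.
1st instar: 124 / (16.0 − 11.3) = 124 / 4.7 = 26.383 d.
2nd instar: 62 / (16.0 − 11.0) = 62 / 5.0 = 12.400 d.
Sum = 51.746 ≈ 51.7 days.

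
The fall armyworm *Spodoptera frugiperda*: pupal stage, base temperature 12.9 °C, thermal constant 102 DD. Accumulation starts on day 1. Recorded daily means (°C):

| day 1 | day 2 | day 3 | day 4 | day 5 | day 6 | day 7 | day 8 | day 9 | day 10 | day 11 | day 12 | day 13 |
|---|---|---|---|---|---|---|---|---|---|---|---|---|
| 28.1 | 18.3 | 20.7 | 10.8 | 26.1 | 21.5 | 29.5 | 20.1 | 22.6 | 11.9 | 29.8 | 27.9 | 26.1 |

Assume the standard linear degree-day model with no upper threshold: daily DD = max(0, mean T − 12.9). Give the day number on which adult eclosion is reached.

day 12

Daily DD above 12.9 °C: 15.2, 5.4, 7.8, 0.0, 13.2, 8.6, 16.6, 7.2, 9.7, 0.0, 16.9, 15.0, 13.2.
Cumulative: 15.2, 20.6, 28.4, 28.4, 41.6, 50.2, 66.8, 74.0, 83.7, 83.7, 100.6, 115.6, 128.8.
The total first reaches 102 DD on day 12.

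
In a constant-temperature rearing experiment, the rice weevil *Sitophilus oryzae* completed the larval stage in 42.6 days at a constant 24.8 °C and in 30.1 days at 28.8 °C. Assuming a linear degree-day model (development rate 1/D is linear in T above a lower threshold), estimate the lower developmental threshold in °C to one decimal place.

Equal thermal constants: D₁(T₁ − T_b) = D₂(T₂ − T_b).
42.6·(24.8 − T_b) = 30.1·(28.8 − T_b)
T_b = (42.6·24.8 − 30.1·28.8) / (42.6 − 30.1) = 189.60 / 12.5 = 15.168 °C ≈ 15.2 °C.

15.2 °C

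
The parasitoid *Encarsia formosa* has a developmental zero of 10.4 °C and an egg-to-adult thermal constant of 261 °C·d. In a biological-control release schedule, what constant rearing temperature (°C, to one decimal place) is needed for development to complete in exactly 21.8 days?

22.4 °C

Required daily accumulation = 261 / 21.8 = 11.972 DD/day.
T = T_base + 11.972 = 10.4 + 11.972 = 22.372 ≈ 22.4 °C.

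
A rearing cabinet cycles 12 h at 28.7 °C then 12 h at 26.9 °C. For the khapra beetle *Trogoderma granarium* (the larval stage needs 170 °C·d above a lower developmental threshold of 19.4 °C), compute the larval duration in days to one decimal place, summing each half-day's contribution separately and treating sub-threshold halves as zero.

20.2 days

Day half: max(0, 28.7 − 19.4) × 0.5 = 9.3 × 0.5 = 4.65 DD.
Night half: max(0, 26.9 − 19.4) × 0.5 = 7.5 × 0.5 = 3.75 DD.
Per 24 h: 8.40 DD/day.
Duration = 170 / 8.40 = 20.238 ≈ 20.2 days.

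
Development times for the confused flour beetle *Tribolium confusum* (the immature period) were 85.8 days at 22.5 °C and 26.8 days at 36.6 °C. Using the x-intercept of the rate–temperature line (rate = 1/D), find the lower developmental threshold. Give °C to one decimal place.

16.1 °C

Equal thermal constants: D₁(T₁ − T_b) = D₂(T₂ − T_b).
85.8·(22.5 − T_b) = 26.8·(36.6 − T_b)
T_b = (85.8·22.5 − 26.8·36.6) / (85.8 − 26.8) = 949.62 / 59.0 = 16.095 °C ≈ 16.1 °C.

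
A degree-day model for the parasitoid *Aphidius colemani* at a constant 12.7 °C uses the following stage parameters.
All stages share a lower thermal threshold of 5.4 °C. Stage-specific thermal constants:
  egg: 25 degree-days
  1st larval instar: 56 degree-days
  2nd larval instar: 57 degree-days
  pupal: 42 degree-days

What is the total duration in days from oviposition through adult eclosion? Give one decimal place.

Daily accumulation at 12.7 °C = 12.7 − 5.4 = 7.3 DD/day.
Total K = 25 + 56 + 57 + 42 = 180 DD.
Total duration = 180 / 7.3 = 24.658 ≈ 24.7 days.

24.7 days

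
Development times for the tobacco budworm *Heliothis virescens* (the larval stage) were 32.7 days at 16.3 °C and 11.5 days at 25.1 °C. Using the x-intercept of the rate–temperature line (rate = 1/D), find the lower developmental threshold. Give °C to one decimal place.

11.5 °C

Under the model K = D·(T − T_b), so D₁·(T₁ − T_b) = D₂·(T₂ − T_b).
32.7·(16.3 − T_b) = 11.5·(25.1 − T_b)
T_b = (32.7·16.3 − 11.5·25.1) / (32.7 − 11.5) = 244.36 / 21.2 = 11.526 °C ≈ 11.5 °C.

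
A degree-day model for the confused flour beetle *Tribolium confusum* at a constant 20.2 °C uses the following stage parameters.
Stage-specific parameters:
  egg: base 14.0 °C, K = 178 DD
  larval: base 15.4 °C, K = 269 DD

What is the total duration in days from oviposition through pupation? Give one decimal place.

egg: 178 / (20.2 − 14.0) = 178 / 6.2 = 28.710 d.
larval: 269 / (20.2 − 15.4) = 269 / 4.8 = 56.042 d.
Sum = 84.751 ≈ 84.8 days.

84.8 days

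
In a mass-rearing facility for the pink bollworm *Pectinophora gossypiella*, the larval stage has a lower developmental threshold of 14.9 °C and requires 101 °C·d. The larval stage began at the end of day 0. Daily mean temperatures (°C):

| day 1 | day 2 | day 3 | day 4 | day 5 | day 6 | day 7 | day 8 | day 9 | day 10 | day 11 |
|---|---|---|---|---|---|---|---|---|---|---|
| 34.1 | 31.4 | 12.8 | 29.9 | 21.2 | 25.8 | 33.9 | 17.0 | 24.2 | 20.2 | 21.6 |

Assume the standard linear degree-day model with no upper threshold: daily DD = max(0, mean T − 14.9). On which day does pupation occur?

Daily DD above 14.9 °C: 19.2, 16.5, 0.0, 15.0, 6.3, 10.9, 19.0, 2.1, 9.3, 5.3, 6.7.
Cumulative: 19.2, 35.7, 35.7, 50.7, 57.0, 67.9, 86.9, 89.0, 98.3, 103.6, 110.3.
The total first reaches 101 DD on day 10.

day 10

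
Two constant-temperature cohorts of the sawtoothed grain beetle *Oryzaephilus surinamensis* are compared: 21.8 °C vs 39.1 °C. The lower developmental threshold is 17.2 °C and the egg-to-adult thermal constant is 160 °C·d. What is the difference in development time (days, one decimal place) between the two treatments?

At 21.8 °C: 160 / (21.8 − 17.2) = 160 / 4.6 = 34.783 d.
At 39.1 °C: 160 / (39.1 − 17.2) = 160 / 21.9 = 7.306 d.
Difference = |34.783 − 7.306| = 27.477 ≈ 27.5 days.

27.5 days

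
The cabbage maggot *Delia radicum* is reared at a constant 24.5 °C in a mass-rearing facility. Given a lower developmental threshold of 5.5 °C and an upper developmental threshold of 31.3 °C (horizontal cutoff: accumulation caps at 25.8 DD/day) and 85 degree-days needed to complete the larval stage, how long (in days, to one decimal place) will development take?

Daily accumulation = 24.5 − 5.5 = 19.0 DD/day.
Duration = 85 / 19.0 = 4.474 ≈ 4.5 days.

4.5 days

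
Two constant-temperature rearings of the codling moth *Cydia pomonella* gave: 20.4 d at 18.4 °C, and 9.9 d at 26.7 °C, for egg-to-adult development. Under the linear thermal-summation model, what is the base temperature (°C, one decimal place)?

10.6 °C

Equal thermal constants: D₁(T₁ − T_b) = D₂(T₂ − T_b).
20.4·(18.4 − T_b) = 9.9·(26.7 − T_b)
T_b = (20.4·18.4 − 9.9·26.7) / (20.4 − 9.9) = 111.03 / 10.5 = 10.574 °C ≈ 10.6 °C.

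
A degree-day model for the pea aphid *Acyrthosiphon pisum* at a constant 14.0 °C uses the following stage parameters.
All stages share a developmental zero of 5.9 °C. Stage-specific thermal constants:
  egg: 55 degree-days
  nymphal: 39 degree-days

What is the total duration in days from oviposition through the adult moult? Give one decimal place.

11.6 days

Daily accumulation at 14.0 °C = 14.0 − 5.9 = 8.1 DD/day.
Total K = 55 + 39 = 94 DD.
Total duration = 94 / 8.1 = 11.605 ≈ 11.6 days.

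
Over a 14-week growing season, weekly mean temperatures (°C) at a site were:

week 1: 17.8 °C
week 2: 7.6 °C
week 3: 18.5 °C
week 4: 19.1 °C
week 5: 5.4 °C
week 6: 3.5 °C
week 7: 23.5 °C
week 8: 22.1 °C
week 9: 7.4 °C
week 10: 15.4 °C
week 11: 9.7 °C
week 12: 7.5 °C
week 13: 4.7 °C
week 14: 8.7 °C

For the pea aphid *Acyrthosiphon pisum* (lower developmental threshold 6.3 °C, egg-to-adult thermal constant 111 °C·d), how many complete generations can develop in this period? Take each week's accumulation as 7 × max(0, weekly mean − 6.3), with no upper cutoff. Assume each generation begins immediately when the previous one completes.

Weekly DD (7 × max(0, T̄ − 6.3)): 80.5, 9.1, 85.4, 89.6, 0.0, 0.0, 120.4, 110.6, 7.7, 63.7, 23.8, 8.4, 0.0, 16.8.
Season total = 616.0 DD.
Complete generations = ⌊616.0 / 111⌋ = 5.

5 generations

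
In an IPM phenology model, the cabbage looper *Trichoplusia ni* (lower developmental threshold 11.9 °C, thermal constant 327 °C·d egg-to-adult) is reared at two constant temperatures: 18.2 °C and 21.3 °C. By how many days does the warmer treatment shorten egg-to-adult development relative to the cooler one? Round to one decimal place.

17.1 days

At 18.2 °C: 327 / (18.2 − 11.9) = 327 / 6.3 = 51.905 d.
At 21.3 °C: 327 / (21.3 − 11.9) = 327 / 9.4 = 34.787 d.
Difference = |51.905 − 34.787| = 17.118 ≈ 17.1 days.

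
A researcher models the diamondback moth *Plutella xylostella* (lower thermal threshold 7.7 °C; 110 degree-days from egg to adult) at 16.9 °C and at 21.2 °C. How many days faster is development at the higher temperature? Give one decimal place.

3.8 days

At 16.9 °C: 110 / (16.9 − 7.7) = 110 / 9.2 = 11.957 d.
At 21.2 °C: 110 / (21.2 − 7.7) = 110 / 13.5 = 8.148 d.
Difference = |11.957 − 8.148| = 3.808 ≈ 3.8 days.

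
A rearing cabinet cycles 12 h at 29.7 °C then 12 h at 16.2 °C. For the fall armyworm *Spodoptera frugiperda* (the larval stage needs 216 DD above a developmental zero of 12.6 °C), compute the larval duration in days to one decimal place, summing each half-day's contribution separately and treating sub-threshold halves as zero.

20.9 days

Day half: max(0, 29.7 − 12.6) × 0.5 = 17.1 × 0.5 = 8.55 DD.
Night half: max(0, 16.2 − 12.6) × 0.5 = 3.6 × 0.5 = 1.80 DD.
Per 24 h: 10.35 DD/day.
Duration = 216 / 10.35 = 20.870 ≈ 20.9 days.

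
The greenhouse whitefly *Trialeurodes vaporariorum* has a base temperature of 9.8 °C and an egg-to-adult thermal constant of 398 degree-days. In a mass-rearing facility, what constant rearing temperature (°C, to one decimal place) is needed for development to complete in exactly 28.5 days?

23.8 °C

Required daily accumulation = 398 / 28.5 = 13.965 DD/day.
T = T_base + 13.965 = 9.8 + 13.965 = 23.765 ≈ 23.8 °C.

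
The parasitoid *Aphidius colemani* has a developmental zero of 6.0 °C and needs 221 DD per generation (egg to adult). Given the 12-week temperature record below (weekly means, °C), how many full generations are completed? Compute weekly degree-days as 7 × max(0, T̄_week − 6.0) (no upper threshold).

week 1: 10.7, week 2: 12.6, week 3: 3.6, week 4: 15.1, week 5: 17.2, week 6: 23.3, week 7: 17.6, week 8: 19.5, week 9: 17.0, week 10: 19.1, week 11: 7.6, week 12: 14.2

Weekly DD (7 × max(0, T̄ − 6.0)): 32.9, 46.2, 0.0, 63.7, 78.4, 121.1, 81.2, 94.5, 77.0, 91.7, 11.2, 57.4.
Season total = 755.3 DD.
Complete generations = ⌊755.3 / 221⌋ = 3.

3 generations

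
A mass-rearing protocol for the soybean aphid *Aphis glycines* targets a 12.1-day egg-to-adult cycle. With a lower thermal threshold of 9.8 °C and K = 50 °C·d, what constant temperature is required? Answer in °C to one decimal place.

13.9 °C

Required daily accumulation = 50 / 12.1 = 4.132 DD/day.
T = T_base + 4.132 = 9.8 + 4.132 = 13.932 ≈ 13.9 °C.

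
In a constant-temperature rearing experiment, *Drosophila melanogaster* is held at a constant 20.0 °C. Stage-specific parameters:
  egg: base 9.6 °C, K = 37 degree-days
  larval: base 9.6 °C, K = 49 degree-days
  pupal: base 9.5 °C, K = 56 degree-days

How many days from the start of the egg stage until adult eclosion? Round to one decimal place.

egg: 37 / (20.0 − 9.6) = 37 / 10.4 = 3.558 d.
larval: 49 / (20.0 − 9.6) = 49 / 10.4 = 4.712 d.
pupal: 56 / (20.0 − 9.5) = 56 / 10.5 = 5.333 d.
Sum = 13.603 ≈ 13.6 days.

13.6 days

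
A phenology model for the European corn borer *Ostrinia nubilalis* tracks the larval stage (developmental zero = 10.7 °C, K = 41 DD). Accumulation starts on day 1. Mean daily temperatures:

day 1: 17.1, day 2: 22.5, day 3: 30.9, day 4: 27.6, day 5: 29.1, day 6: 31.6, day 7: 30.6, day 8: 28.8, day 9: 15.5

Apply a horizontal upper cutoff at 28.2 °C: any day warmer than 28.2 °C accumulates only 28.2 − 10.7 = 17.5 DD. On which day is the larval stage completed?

Daily DD above 10.7 °C (capped at 17.5): 6.4, 11.8, 17.5, 16.9, 17.5, 17.5, 17.5, 17.5, 4.8.
Cumulative: 6.4, 18.2, 35.7, 52.6, 70.1, 87.6, 105.1, 122.6, 127.4.
The total first reaches 41 DD on day 4.

day 4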